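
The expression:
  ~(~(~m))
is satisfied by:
  {m: False}


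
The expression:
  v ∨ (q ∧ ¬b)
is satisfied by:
  {q: True, v: True, b: False}
  {v: True, b: False, q: False}
  {q: True, v: True, b: True}
  {v: True, b: True, q: False}
  {q: True, b: False, v: False}


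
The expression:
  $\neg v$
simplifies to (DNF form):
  $\neg v$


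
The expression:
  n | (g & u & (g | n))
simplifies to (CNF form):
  (g | n) & (n | u)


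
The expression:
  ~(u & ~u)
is always true.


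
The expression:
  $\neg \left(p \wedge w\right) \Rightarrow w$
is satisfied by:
  {w: True}


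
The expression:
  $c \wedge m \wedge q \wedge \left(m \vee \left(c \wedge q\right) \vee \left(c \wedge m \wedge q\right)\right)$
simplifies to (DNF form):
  $c \wedge m \wedge q$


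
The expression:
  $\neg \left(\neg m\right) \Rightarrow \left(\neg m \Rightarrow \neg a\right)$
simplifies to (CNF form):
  $\text{True}$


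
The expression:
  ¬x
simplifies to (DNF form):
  ¬x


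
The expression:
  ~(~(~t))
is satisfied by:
  {t: False}


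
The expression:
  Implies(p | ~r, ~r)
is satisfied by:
  {p: False, r: False}
  {r: True, p: False}
  {p: True, r: False}


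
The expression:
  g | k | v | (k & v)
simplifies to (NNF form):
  g | k | v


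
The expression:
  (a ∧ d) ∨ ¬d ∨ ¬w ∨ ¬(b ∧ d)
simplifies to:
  a ∨ ¬b ∨ ¬d ∨ ¬w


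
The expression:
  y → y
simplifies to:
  True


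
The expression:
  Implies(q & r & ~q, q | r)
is always true.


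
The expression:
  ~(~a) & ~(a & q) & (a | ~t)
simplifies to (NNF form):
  a & ~q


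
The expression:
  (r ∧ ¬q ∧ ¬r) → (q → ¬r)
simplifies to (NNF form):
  True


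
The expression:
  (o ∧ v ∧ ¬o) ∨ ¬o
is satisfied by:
  {o: False}


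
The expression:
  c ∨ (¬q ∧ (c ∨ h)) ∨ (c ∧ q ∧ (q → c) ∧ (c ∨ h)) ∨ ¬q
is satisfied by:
  {c: True, q: False}
  {q: False, c: False}
  {q: True, c: True}


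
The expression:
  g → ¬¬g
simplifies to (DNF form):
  True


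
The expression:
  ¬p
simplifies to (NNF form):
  ¬p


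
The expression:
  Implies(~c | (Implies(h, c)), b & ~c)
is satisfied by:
  {b: True, c: False}


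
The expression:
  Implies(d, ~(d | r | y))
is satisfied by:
  {d: False}


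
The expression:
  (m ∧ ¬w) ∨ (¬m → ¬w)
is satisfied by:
  {m: True, w: False}
  {w: False, m: False}
  {w: True, m: True}


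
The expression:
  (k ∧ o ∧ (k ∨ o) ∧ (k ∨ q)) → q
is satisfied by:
  {q: True, k: False, o: False}
  {k: False, o: False, q: False}
  {q: True, o: True, k: False}
  {o: True, k: False, q: False}
  {q: True, k: True, o: False}
  {k: True, q: False, o: False}
  {q: True, o: True, k: True}


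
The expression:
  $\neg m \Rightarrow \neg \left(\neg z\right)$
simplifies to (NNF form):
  $m \vee z$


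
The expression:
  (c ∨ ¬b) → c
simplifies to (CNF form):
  b ∨ c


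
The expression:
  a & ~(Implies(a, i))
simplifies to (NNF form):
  a & ~i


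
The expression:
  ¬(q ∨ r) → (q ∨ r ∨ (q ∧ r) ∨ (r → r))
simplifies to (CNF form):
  True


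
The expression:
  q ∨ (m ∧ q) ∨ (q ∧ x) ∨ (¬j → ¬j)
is always true.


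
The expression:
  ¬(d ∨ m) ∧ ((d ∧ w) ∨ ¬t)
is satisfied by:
  {d: False, t: False, m: False}


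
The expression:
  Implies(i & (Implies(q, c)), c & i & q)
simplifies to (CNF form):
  q | ~i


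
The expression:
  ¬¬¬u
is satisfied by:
  {u: False}


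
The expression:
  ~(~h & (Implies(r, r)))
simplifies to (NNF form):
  h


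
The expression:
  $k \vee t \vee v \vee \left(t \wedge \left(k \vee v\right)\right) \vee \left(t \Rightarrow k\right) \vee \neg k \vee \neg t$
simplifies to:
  $\text{True}$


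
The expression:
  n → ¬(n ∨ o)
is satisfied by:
  {n: False}


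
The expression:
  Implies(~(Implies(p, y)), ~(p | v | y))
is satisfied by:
  {y: True, p: False}
  {p: False, y: False}
  {p: True, y: True}


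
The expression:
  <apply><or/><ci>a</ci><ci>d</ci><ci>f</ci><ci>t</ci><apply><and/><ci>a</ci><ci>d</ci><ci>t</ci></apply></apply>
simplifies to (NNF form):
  <apply><or/><ci>a</ci><ci>d</ci><ci>f</ci><ci>t</ci></apply>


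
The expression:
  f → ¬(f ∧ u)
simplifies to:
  ¬f ∨ ¬u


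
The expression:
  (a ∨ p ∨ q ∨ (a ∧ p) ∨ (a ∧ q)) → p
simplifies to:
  p ∨ (¬a ∧ ¬q)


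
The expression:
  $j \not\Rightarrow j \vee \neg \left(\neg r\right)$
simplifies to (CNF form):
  $r$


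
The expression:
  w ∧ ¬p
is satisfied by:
  {w: True, p: False}


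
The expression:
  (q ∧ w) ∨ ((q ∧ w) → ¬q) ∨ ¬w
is always true.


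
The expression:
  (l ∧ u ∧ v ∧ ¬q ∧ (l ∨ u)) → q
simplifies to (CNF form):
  q ∨ ¬l ∨ ¬u ∨ ¬v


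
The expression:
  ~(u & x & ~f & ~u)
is always true.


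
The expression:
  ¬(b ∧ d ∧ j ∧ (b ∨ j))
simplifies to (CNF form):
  ¬b ∨ ¬d ∨ ¬j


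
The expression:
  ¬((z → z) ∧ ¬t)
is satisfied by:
  {t: True}


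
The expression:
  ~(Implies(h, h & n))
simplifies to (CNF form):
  h & ~n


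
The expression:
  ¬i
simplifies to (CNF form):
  ¬i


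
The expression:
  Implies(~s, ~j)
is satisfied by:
  {s: True, j: False}
  {j: False, s: False}
  {j: True, s: True}


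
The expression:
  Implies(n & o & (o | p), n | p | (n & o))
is always true.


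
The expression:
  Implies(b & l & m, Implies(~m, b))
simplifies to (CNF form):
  True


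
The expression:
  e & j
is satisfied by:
  {j: True, e: True}


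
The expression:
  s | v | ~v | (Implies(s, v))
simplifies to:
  True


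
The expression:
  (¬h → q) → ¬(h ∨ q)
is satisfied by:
  {q: False, h: False}


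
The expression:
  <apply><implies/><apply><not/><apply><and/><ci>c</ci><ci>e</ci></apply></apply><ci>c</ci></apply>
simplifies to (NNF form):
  <ci>c</ci>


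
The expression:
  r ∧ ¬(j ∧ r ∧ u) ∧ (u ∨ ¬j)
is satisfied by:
  {r: True, j: False}


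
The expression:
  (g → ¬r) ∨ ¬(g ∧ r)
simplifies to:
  ¬g ∨ ¬r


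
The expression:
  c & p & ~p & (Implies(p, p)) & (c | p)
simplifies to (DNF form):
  False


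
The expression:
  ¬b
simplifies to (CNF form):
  ¬b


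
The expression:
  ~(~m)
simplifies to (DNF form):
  m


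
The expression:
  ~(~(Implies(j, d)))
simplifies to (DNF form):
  d | ~j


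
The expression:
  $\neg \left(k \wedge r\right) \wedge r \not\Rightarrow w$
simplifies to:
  $r \wedge \neg k \wedge \neg w$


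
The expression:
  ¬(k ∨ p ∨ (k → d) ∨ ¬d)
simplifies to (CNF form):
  False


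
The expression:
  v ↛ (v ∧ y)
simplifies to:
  v ∧ ¬y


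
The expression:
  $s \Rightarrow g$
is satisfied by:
  {g: True, s: False}
  {s: False, g: False}
  {s: True, g: True}


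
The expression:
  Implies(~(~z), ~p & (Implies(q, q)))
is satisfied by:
  {p: False, z: False}
  {z: True, p: False}
  {p: True, z: False}


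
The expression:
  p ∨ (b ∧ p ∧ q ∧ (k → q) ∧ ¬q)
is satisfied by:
  {p: True}


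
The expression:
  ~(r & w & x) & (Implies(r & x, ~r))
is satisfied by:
  {x: False, r: False}
  {r: True, x: False}
  {x: True, r: False}


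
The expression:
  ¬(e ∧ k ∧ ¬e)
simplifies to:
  True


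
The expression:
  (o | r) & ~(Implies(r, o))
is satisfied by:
  {r: True, o: False}


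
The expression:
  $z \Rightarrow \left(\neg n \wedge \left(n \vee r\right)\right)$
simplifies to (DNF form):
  $\left(r \wedge \neg n\right) \vee \neg z$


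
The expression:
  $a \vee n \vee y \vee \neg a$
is always true.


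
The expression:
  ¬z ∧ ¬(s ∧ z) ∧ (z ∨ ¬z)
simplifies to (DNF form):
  ¬z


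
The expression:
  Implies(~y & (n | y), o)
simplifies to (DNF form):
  o | y | ~n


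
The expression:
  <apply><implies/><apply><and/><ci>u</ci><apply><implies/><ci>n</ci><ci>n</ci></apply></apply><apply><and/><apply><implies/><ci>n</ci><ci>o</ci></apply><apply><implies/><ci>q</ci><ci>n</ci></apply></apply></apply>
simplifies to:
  <apply><or/><apply><not/><ci>u</ci></apply><apply><and/><ci>n</ci><ci>o</ci></apply><apply><and/><apply><not/><ci>n</ci></apply><apply><not/><ci>q</ci></apply></apply></apply>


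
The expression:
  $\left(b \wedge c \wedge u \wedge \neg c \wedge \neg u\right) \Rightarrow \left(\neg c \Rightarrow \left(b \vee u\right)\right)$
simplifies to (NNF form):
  $\text{True}$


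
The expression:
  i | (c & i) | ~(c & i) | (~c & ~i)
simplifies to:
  True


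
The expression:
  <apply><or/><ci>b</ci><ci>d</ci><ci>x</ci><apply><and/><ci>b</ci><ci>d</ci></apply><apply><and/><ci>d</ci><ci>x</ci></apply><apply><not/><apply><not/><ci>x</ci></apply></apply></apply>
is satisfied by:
  {b: True, x: True, d: True}
  {b: True, x: True, d: False}
  {b: True, d: True, x: False}
  {b: True, d: False, x: False}
  {x: True, d: True, b: False}
  {x: True, d: False, b: False}
  {d: True, x: False, b: False}


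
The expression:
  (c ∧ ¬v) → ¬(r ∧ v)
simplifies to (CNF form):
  True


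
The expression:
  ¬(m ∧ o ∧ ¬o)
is always true.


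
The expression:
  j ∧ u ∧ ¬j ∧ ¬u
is never true.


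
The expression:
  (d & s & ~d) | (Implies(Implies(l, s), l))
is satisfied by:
  {l: True}


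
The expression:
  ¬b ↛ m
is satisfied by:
  {m: True, b: False}
  {b: False, m: False}
  {b: True, m: True}


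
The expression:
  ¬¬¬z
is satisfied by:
  {z: False}


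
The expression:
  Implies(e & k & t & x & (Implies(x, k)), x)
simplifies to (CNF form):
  True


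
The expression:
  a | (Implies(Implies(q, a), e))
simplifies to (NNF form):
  a | e | q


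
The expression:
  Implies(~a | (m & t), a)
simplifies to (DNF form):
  a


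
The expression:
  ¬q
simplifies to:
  ¬q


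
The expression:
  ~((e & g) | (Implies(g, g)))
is never true.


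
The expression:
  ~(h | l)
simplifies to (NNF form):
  ~h & ~l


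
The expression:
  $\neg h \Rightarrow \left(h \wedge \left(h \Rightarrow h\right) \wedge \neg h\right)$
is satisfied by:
  {h: True}


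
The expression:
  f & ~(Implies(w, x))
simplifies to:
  f & w & ~x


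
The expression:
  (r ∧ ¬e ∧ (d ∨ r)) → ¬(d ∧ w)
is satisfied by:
  {e: True, w: False, d: False, r: False}
  {r: False, w: False, e: False, d: False}
  {r: True, e: True, w: False, d: False}
  {r: True, w: False, e: False, d: False}
  {d: True, e: True, r: False, w: False}
  {d: True, r: False, w: False, e: False}
  {d: True, r: True, e: True, w: False}
  {d: True, r: True, w: False, e: False}
  {e: True, w: True, d: False, r: False}
  {w: True, d: False, e: False, r: False}
  {r: True, w: True, e: True, d: False}
  {r: True, w: True, d: False, e: False}
  {e: True, w: True, d: True, r: False}
  {w: True, d: True, r: False, e: False}
  {r: True, w: True, d: True, e: True}


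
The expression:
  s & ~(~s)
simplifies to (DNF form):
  s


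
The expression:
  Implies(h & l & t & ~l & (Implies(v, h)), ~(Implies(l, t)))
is always true.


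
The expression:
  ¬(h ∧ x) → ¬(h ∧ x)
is always true.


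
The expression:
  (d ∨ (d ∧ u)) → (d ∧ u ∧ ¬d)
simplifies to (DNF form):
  ¬d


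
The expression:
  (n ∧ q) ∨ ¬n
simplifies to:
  q ∨ ¬n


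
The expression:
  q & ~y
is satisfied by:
  {q: True, y: False}


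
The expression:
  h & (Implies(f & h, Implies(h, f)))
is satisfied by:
  {h: True}


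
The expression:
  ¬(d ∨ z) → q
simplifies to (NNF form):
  d ∨ q ∨ z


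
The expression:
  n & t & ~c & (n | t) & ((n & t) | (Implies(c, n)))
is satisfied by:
  {t: True, n: True, c: False}


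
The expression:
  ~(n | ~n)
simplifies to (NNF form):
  False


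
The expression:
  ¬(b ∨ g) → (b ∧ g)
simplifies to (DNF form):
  b ∨ g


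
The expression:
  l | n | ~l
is always true.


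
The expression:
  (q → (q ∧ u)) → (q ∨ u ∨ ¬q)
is always true.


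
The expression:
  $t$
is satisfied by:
  {t: True}


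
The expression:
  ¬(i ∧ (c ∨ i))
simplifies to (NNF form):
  ¬i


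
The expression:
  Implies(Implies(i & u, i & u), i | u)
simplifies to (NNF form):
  i | u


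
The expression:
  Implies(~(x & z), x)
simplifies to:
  x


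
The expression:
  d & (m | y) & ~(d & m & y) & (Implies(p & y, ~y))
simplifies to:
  d & (m | y) & (m | ~p) & (~m | ~y)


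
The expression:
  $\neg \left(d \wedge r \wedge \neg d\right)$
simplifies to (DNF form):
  $\text{True}$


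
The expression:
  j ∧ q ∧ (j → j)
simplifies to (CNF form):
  j ∧ q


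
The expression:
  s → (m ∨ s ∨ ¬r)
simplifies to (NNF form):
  True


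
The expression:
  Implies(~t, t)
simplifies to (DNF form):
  t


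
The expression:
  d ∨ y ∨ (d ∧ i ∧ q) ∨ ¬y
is always true.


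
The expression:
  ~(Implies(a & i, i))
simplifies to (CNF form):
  False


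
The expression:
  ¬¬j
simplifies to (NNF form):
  j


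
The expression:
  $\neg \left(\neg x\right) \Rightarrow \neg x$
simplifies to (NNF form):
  $\neg x$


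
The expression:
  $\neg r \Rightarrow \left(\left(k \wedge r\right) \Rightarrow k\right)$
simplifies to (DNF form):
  $\text{True}$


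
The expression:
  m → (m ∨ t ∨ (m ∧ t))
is always true.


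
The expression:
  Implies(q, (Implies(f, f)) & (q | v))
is always true.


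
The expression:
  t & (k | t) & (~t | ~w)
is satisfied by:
  {t: True, w: False}


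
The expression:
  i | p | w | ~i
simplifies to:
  True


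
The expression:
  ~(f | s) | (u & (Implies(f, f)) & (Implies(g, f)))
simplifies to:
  (f & u) | (u & ~g) | (~f & ~s)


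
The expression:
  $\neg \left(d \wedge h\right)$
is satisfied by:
  {h: False, d: False}
  {d: True, h: False}
  {h: True, d: False}


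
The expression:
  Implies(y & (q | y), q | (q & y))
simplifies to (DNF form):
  q | ~y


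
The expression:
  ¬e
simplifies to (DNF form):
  ¬e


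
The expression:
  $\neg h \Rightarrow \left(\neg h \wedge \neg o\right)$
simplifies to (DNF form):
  $h \vee \neg o$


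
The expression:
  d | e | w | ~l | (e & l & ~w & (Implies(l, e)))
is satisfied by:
  {d: True, e: True, w: True, l: False}
  {d: True, e: True, l: False, w: False}
  {d: True, w: True, l: False, e: False}
  {d: True, l: False, w: False, e: False}
  {e: True, w: True, l: False, d: False}
  {e: True, l: False, w: False, d: False}
  {w: True, e: False, l: False, d: False}
  {e: False, l: False, w: False, d: False}
  {e: True, d: True, l: True, w: True}
  {e: True, d: True, l: True, w: False}
  {d: True, l: True, w: True, e: False}
  {d: True, l: True, e: False, w: False}
  {w: True, l: True, e: True, d: False}
  {l: True, e: True, d: False, w: False}
  {l: True, w: True, d: False, e: False}


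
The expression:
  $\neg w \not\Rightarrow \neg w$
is never true.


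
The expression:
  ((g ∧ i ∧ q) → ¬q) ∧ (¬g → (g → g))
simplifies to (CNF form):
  ¬g ∨ ¬i ∨ ¬q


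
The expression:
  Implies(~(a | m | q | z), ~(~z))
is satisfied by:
  {a: True, q: True, m: True, z: True}
  {a: True, q: True, m: True, z: False}
  {a: True, q: True, z: True, m: False}
  {a: True, q: True, z: False, m: False}
  {a: True, m: True, z: True, q: False}
  {a: True, m: True, z: False, q: False}
  {a: True, m: False, z: True, q: False}
  {a: True, m: False, z: False, q: False}
  {q: True, m: True, z: True, a: False}
  {q: True, m: True, z: False, a: False}
  {q: True, z: True, m: False, a: False}
  {q: True, z: False, m: False, a: False}
  {m: True, z: True, q: False, a: False}
  {m: True, q: False, z: False, a: False}
  {z: True, q: False, m: False, a: False}


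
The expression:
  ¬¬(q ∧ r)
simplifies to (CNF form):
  q ∧ r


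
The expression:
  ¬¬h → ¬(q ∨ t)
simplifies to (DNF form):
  (¬q ∧ ¬t) ∨ ¬h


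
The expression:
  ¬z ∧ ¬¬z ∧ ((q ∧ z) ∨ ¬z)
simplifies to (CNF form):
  False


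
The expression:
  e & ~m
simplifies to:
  e & ~m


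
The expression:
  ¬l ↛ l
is always true.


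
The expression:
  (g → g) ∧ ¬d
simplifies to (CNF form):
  ¬d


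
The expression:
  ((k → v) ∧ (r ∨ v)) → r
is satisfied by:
  {r: True, v: False}
  {v: False, r: False}
  {v: True, r: True}


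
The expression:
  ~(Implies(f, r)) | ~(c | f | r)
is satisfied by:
  {f: True, r: False, c: False}
  {f: False, r: False, c: False}
  {c: True, f: True, r: False}


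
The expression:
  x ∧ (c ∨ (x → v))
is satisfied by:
  {x: True, c: True, v: True}
  {x: True, c: True, v: False}
  {x: True, v: True, c: False}


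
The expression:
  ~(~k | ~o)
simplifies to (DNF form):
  k & o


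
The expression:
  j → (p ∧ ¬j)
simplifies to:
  ¬j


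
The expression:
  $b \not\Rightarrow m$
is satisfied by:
  {b: True, m: False}


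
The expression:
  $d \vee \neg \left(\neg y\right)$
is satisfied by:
  {y: True, d: True}
  {y: True, d: False}
  {d: True, y: False}


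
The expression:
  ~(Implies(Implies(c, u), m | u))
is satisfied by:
  {u: False, c: False, m: False}


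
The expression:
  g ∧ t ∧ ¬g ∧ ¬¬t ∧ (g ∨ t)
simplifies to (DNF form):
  False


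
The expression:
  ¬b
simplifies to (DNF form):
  ¬b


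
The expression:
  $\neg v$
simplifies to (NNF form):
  $\neg v$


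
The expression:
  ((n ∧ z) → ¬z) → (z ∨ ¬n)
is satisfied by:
  {z: True, n: False}
  {n: False, z: False}
  {n: True, z: True}


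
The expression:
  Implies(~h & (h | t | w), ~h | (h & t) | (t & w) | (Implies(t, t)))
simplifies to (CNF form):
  True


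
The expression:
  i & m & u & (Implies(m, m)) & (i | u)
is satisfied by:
  {m: True, u: True, i: True}


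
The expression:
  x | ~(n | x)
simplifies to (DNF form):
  x | ~n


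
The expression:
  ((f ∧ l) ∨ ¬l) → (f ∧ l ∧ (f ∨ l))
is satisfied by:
  {l: True}


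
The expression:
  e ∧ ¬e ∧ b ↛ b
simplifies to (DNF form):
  False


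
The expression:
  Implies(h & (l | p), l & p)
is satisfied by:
  {p: False, h: False, l: False}
  {l: True, p: False, h: False}
  {p: True, l: False, h: False}
  {l: True, p: True, h: False}
  {h: True, l: False, p: False}
  {h: True, l: True, p: True}


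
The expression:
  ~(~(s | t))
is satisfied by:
  {t: True, s: True}
  {t: True, s: False}
  {s: True, t: False}


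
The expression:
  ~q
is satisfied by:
  {q: False}


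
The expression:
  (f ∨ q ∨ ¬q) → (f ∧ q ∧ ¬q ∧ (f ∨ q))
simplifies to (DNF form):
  False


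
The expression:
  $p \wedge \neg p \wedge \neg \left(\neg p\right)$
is never true.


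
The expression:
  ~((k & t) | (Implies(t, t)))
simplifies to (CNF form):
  False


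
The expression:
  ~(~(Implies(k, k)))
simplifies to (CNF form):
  True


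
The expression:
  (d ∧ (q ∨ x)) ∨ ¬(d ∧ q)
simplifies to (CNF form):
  True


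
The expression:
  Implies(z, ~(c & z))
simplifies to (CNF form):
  ~c | ~z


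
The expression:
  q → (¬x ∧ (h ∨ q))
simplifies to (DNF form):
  ¬q ∨ ¬x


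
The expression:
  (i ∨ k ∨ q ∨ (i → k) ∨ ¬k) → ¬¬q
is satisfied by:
  {q: True}


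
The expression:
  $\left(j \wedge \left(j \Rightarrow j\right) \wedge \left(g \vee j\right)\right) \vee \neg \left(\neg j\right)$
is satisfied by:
  {j: True}


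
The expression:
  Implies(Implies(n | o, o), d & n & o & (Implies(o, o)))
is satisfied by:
  {d: True, n: True, o: False}
  {n: True, o: False, d: False}
  {d: True, o: True, n: True}


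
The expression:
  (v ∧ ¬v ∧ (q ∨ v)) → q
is always true.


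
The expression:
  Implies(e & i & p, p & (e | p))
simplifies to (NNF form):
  True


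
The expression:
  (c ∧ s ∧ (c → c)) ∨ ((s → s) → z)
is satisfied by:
  {z: True, s: True, c: True}
  {z: True, s: True, c: False}
  {z: True, c: True, s: False}
  {z: True, c: False, s: False}
  {s: True, c: True, z: False}


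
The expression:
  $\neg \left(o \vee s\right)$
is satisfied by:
  {o: False, s: False}


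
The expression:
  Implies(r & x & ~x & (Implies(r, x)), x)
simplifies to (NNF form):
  True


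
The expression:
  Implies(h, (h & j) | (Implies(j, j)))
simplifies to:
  True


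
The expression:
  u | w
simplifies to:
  u | w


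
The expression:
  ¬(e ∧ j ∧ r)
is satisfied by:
  {e: False, r: False, j: False}
  {j: True, e: False, r: False}
  {r: True, e: False, j: False}
  {j: True, r: True, e: False}
  {e: True, j: False, r: False}
  {j: True, e: True, r: False}
  {r: True, e: True, j: False}


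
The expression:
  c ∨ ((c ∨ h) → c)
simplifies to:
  c ∨ ¬h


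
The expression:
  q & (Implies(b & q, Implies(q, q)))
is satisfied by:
  {q: True}


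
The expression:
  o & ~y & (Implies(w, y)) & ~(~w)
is never true.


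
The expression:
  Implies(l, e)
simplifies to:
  e | ~l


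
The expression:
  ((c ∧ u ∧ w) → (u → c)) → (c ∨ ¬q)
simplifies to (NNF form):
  c ∨ ¬q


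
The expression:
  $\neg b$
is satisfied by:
  {b: False}


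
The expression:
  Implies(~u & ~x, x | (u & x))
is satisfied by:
  {x: True, u: True}
  {x: True, u: False}
  {u: True, x: False}


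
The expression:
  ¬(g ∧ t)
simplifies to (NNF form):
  ¬g ∨ ¬t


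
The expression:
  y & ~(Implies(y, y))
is never true.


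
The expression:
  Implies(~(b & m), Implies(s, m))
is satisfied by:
  {m: True, s: False}
  {s: False, m: False}
  {s: True, m: True}


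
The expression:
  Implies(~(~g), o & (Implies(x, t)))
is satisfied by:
  {o: True, t: True, x: False, g: False}
  {o: True, t: False, x: False, g: False}
  {o: True, x: True, t: True, g: False}
  {o: True, x: True, t: False, g: False}
  {t: True, o: False, x: False, g: False}
  {o: False, t: False, x: False, g: False}
  {x: True, t: True, o: False, g: False}
  {x: True, o: False, t: False, g: False}
  {o: True, g: True, t: True, x: False}
  {o: True, g: True, t: False, x: False}
  {o: True, g: True, x: True, t: True}


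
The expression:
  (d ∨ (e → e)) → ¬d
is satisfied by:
  {d: False}


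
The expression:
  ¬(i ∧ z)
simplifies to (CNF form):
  ¬i ∨ ¬z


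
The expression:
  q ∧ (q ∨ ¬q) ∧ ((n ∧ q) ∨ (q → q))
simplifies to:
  q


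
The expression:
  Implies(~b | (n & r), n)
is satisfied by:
  {n: True, b: True}
  {n: True, b: False}
  {b: True, n: False}


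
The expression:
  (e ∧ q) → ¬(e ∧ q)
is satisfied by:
  {e: False, q: False}
  {q: True, e: False}
  {e: True, q: False}


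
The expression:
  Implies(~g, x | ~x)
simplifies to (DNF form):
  True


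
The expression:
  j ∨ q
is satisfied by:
  {q: True, j: True}
  {q: True, j: False}
  {j: True, q: False}


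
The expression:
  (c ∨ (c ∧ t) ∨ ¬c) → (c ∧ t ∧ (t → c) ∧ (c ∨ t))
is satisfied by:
  {t: True, c: True}


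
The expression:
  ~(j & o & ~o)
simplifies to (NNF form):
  True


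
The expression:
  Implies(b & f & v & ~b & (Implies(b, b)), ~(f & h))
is always true.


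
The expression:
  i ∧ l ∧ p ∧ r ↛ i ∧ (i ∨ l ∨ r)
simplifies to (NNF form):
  False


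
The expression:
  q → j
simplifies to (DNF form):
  j ∨ ¬q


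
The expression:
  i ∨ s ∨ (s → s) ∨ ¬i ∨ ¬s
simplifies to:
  True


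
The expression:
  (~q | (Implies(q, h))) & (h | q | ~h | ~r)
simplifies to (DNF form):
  h | ~q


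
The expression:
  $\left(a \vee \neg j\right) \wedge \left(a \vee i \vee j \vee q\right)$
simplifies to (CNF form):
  $\left(a \vee \neg j\right) \wedge \left(a \vee i \vee q\right) \wedge \left(a \vee i \vee \neg j\right) \wedge \left(a \vee q \vee \neg j\right)$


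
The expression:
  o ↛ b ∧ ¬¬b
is never true.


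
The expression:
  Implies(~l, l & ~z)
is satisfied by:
  {l: True}


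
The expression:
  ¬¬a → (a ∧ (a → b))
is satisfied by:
  {b: True, a: False}
  {a: False, b: False}
  {a: True, b: True}


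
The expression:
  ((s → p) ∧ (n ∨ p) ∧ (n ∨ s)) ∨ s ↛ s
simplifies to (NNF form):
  (n ∧ ¬s) ∨ (p ∧ s)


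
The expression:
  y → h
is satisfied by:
  {h: True, y: False}
  {y: False, h: False}
  {y: True, h: True}


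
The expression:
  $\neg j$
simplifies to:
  $\neg j$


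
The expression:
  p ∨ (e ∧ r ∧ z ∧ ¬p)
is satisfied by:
  {e: True, p: True, r: True, z: True}
  {e: True, p: True, r: True, z: False}
  {e: True, p: True, z: True, r: False}
  {e: True, p: True, z: False, r: False}
  {p: True, r: True, z: True, e: False}
  {p: True, r: True, z: False, e: False}
  {p: True, r: False, z: True, e: False}
  {p: True, r: False, z: False, e: False}
  {e: True, r: True, z: True, p: False}


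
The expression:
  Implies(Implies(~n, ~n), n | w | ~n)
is always true.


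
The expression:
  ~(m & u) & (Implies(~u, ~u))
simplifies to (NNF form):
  ~m | ~u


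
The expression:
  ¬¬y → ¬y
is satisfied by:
  {y: False}


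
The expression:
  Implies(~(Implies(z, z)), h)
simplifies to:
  True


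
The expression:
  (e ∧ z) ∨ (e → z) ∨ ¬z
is always true.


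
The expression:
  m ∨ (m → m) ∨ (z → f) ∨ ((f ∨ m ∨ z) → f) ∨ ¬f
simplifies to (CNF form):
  True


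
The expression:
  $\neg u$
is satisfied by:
  {u: False}


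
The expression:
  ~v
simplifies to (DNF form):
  ~v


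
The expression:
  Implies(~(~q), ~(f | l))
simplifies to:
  ~q | (~f & ~l)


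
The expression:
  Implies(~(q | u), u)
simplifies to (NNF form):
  q | u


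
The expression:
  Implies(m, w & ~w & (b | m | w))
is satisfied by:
  {m: False}


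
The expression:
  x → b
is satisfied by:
  {b: True, x: False}
  {x: False, b: False}
  {x: True, b: True}


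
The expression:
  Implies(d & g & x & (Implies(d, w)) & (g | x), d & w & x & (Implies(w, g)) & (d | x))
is always true.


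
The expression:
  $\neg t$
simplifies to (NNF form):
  $\neg t$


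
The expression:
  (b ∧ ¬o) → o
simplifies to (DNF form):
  o ∨ ¬b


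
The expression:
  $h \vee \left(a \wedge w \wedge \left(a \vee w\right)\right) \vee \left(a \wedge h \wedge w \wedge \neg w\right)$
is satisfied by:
  {w: True, h: True, a: True}
  {w: True, h: True, a: False}
  {h: True, a: True, w: False}
  {h: True, a: False, w: False}
  {w: True, a: True, h: False}


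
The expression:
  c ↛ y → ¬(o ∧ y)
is always true.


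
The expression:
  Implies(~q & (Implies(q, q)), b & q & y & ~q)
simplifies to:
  q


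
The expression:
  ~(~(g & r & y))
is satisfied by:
  {r: True, g: True, y: True}


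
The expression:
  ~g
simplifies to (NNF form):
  ~g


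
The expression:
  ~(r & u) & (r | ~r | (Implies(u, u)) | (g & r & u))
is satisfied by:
  {u: False, r: False}
  {r: True, u: False}
  {u: True, r: False}


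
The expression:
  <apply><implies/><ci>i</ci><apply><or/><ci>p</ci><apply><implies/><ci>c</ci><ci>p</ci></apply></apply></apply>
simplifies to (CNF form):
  <apply><or/><ci>p</ci><apply><not/><ci>c</ci></apply><apply><not/><ci>i</ci></apply></apply>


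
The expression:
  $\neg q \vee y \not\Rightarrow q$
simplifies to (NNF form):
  $\neg q$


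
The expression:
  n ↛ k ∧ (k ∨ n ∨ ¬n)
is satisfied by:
  {n: True, k: False}


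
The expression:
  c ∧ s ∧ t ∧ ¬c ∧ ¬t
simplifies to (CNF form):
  False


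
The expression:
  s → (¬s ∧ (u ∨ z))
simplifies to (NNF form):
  ¬s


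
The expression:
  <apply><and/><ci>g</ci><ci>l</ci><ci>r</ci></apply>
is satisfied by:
  {r: True, g: True, l: True}


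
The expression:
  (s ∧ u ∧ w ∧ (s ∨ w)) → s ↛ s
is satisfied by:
  {s: False, u: False, w: False}
  {w: True, s: False, u: False}
  {u: True, s: False, w: False}
  {w: True, u: True, s: False}
  {s: True, w: False, u: False}
  {w: True, s: True, u: False}
  {u: True, s: True, w: False}


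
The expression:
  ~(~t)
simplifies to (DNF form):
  t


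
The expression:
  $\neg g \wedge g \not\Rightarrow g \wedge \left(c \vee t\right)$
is never true.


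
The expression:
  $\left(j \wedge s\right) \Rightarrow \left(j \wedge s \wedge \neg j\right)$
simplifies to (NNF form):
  $\neg j \vee \neg s$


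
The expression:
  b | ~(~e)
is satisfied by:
  {b: True, e: True}
  {b: True, e: False}
  {e: True, b: False}


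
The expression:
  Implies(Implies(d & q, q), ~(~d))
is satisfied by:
  {d: True}


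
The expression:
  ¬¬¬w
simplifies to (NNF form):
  ¬w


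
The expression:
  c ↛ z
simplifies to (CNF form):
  c ∧ ¬z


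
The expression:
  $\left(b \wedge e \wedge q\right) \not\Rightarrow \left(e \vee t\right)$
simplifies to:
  $\text{False}$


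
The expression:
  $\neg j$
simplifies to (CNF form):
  $\neg j$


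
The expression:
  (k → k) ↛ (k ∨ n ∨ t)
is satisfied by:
  {n: False, t: False, k: False}


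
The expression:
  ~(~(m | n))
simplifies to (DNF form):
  m | n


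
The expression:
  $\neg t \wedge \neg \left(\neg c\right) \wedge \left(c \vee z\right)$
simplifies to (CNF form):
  $c \wedge \neg t$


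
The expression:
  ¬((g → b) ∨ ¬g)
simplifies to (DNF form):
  g ∧ ¬b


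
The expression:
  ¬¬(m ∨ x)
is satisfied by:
  {x: True, m: True}
  {x: True, m: False}
  {m: True, x: False}


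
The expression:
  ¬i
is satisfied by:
  {i: False}


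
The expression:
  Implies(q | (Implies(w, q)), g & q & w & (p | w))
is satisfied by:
  {g: True, w: True, q: False}
  {w: True, q: False, g: False}
  {q: True, g: True, w: True}


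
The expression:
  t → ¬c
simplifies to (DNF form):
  ¬c ∨ ¬t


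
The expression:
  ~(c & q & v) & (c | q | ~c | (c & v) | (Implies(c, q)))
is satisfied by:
  {v: False, q: False, c: False}
  {c: True, v: False, q: False}
  {q: True, v: False, c: False}
  {c: True, q: True, v: False}
  {v: True, c: False, q: False}
  {c: True, v: True, q: False}
  {q: True, v: True, c: False}


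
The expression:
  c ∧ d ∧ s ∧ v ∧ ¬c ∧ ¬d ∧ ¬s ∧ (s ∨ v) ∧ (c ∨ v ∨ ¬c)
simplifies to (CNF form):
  False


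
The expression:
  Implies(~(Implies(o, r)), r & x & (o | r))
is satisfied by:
  {r: True, o: False}
  {o: False, r: False}
  {o: True, r: True}


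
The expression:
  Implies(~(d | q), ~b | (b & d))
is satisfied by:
  {d: True, q: True, b: False}
  {d: True, q: False, b: False}
  {q: True, d: False, b: False}
  {d: False, q: False, b: False}
  {b: True, d: True, q: True}
  {b: True, d: True, q: False}
  {b: True, q: True, d: False}


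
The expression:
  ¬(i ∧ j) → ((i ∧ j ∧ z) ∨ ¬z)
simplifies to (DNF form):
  (i ∧ j) ∨ ¬z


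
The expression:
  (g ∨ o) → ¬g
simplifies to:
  ¬g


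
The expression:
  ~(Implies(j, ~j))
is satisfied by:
  {j: True}


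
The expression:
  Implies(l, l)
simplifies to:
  True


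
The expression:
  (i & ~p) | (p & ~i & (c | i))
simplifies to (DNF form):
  (i & ~i) | (i & ~p) | (c & i & ~i) | (c & i & ~p) | (c & p & ~i) | (c & p & ~p) | (i & p & ~i) | (i & p & ~p)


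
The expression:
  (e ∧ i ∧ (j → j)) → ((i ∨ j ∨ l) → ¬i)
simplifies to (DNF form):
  ¬e ∨ ¬i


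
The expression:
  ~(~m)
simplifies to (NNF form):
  m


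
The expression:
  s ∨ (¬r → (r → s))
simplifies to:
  True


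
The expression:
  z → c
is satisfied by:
  {c: True, z: False}
  {z: False, c: False}
  {z: True, c: True}


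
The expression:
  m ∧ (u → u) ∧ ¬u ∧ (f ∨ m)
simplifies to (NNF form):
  m ∧ ¬u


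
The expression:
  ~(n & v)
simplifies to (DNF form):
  ~n | ~v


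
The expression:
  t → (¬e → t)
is always true.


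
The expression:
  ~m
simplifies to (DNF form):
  ~m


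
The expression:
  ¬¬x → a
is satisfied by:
  {a: True, x: False}
  {x: False, a: False}
  {x: True, a: True}


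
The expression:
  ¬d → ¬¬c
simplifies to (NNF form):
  c ∨ d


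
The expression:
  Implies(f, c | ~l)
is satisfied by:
  {c: True, l: False, f: False}
  {l: False, f: False, c: False}
  {f: True, c: True, l: False}
  {f: True, l: False, c: False}
  {c: True, l: True, f: False}
  {l: True, c: False, f: False}
  {f: True, l: True, c: True}


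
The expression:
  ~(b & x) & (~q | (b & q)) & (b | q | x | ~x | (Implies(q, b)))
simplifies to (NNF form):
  (b & ~x) | (~b & ~q)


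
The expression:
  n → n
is always true.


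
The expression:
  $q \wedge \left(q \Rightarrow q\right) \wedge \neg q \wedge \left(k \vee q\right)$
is never true.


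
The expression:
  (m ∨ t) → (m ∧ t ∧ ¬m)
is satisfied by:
  {t: False, m: False}


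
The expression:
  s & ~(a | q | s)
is never true.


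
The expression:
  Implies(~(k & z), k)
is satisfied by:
  {k: True}


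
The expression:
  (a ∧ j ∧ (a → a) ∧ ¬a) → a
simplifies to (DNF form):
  True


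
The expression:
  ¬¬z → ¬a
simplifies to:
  ¬a ∨ ¬z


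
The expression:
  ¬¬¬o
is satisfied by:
  {o: False}


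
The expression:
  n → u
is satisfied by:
  {u: True, n: False}
  {n: False, u: False}
  {n: True, u: True}


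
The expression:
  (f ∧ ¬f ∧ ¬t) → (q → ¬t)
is always true.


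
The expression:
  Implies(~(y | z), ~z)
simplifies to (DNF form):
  True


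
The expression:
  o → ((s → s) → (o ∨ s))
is always true.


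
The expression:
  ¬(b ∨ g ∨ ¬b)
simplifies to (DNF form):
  False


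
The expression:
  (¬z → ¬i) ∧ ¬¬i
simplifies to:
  i ∧ z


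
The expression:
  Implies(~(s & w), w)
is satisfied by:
  {w: True}


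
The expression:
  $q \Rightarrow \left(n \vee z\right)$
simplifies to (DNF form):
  $n \vee z \vee \neg q$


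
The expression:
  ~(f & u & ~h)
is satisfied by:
  {h: True, u: False, f: False}
  {u: False, f: False, h: False}
  {f: True, h: True, u: False}
  {f: True, u: False, h: False}
  {h: True, u: True, f: False}
  {u: True, h: False, f: False}
  {f: True, u: True, h: True}


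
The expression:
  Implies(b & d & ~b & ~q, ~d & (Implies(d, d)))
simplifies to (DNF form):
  True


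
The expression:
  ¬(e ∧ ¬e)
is always true.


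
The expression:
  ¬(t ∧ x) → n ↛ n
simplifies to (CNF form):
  t ∧ x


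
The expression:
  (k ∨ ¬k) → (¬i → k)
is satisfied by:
  {i: True, k: True}
  {i: True, k: False}
  {k: True, i: False}


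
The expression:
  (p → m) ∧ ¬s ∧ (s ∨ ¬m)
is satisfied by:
  {p: False, s: False, m: False}


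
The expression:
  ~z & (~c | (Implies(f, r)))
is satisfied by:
  {r: True, c: False, z: False, f: False}
  {f: False, c: False, r: False, z: False}
  {f: True, r: True, c: False, z: False}
  {f: True, c: False, r: False, z: False}
  {r: True, c: True, f: False, z: False}
  {c: True, f: False, r: False, z: False}
  {f: True, c: True, r: True, z: False}


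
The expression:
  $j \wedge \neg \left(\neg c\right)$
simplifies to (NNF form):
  $c \wedge j$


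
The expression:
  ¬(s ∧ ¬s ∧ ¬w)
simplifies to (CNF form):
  True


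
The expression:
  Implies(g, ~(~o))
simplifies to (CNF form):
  o | ~g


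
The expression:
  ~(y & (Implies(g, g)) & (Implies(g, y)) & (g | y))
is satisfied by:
  {y: False}


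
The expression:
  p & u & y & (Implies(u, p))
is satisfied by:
  {p: True, u: True, y: True}


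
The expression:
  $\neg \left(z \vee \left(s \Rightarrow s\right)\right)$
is never true.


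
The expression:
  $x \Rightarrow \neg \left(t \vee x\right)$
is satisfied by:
  {x: False}


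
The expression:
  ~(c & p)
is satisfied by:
  {p: False, c: False}
  {c: True, p: False}
  {p: True, c: False}


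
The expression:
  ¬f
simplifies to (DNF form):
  ¬f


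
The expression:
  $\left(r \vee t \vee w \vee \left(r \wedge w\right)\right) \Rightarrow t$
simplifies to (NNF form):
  $t \vee \left(\neg r \wedge \neg w\right)$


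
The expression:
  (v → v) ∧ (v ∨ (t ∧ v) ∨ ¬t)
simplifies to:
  v ∨ ¬t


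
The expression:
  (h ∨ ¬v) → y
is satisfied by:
  {y: True, v: True, h: False}
  {y: True, h: False, v: False}
  {y: True, v: True, h: True}
  {y: True, h: True, v: False}
  {v: True, h: False, y: False}


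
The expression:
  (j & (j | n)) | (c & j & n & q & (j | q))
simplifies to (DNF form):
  j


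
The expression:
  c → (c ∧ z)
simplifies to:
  z ∨ ¬c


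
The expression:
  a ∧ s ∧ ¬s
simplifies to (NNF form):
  False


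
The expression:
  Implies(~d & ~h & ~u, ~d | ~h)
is always true.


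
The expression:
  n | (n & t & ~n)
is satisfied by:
  {n: True}


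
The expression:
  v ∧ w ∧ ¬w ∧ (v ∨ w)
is never true.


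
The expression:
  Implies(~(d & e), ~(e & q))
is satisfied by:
  {d: True, e: False, q: False}
  {e: False, q: False, d: False}
  {d: True, q: True, e: False}
  {q: True, e: False, d: False}
  {d: True, e: True, q: False}
  {e: True, d: False, q: False}
  {d: True, q: True, e: True}


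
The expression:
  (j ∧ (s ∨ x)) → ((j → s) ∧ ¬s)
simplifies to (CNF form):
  (¬j ∨ ¬s) ∧ (¬j ∨ ¬x)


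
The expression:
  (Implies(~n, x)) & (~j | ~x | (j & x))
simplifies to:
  n | x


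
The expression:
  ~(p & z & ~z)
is always true.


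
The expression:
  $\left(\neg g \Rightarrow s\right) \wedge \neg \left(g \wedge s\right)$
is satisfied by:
  {g: True, s: False}
  {s: True, g: False}


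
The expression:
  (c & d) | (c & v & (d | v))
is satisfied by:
  {c: True, d: True, v: True}
  {c: True, d: True, v: False}
  {c: True, v: True, d: False}


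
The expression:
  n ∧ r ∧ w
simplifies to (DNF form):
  n ∧ r ∧ w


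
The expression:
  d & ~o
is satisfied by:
  {d: True, o: False}


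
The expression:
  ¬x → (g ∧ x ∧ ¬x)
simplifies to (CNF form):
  x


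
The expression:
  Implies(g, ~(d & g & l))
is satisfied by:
  {l: False, d: False, g: False}
  {g: True, l: False, d: False}
  {d: True, l: False, g: False}
  {g: True, d: True, l: False}
  {l: True, g: False, d: False}
  {g: True, l: True, d: False}
  {d: True, l: True, g: False}
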